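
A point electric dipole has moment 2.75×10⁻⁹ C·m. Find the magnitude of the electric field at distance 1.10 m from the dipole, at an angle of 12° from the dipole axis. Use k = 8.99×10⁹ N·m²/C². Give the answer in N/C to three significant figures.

E ≈ 36.5 N/C

At angle θ the dipole field magnitude is E = (kp/r³)·√(1 + 3cos²θ).
kp/r³ = (8.99×10⁹)(2.75×10⁻⁹) / (1.10)³ = 18.57 N/C.
√(1 + 3cos²12°) = √(1 + 3·0.9568) = √3.8703 ≈ 1.9673.
E ≈ 18.57 × 1.967 = 36.54 N/C.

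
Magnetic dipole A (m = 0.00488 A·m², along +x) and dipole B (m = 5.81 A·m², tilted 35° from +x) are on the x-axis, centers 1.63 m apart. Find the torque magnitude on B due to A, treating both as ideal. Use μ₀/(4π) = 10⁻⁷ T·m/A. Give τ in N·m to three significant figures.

Dipole B is on the axis of dipole A, so B₁ there is axial: B₁ = (μ₀/4π)·2m₁/r³ along +x.
B₁ = 2(10⁻⁷)(0.00488)/(1.63)³ = 2.254×10⁻¹⁰ T.
τ = m₂ B₁ sinθ.
τ = (5.81)(2.254×10⁻¹⁰)·sin35° = 7.510×10⁻¹⁰ N·m.

τ ≈ 7.51×10⁻¹⁰ N·m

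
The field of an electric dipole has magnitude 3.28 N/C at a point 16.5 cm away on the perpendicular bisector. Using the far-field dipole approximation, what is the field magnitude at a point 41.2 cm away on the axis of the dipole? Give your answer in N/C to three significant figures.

Dipole fields scale as 1/r³ in the far field.
The axial field is twice the equatorial field at the same r, so the geometry factor is 2/1.
E₂ = E₁ · (2/1) · (r₁/r₂)³ = 3.28 · 2 · (16.5/41.2)³.
(r₁/r₂)³ = (0.4005)³ = 0.06423.
E₂ ≈ 0.4214 N/C.

E ≈ 0.421 N/C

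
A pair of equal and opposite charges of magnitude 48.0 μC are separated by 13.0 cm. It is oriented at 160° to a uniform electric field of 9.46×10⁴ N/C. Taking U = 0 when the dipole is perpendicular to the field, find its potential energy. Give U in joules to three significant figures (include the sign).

U ≈ 0.555 J

Dipole moment p = qd = (4.80×10⁻⁵ C)(0.130 m) = 6.24×10⁻⁶ C·m.
U = −p·E = −pE cosθ.
U = −(6.24×10⁻⁶)(9.46×10⁴)·cos160° = 0.5547 J.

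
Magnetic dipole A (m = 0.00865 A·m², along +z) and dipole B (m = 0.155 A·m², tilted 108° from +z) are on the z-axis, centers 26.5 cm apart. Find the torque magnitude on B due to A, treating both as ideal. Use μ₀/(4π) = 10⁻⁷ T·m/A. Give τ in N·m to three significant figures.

τ ≈ 1.37×10⁻⁸ N·m

Dipole B is on the axis of dipole A, so B₁ there is axial: B₁ = (μ₀/4π)·2m₁/r³ along +z.
B₁ = 2(10⁻⁷)(0.00865)/(0.265)³ = 9.296×10⁻⁸ T.
τ = m₂ B₁ sinθ.
τ = (0.155)(9.296×10⁻⁸)·sin108° = 1.370×10⁻⁸ N·m.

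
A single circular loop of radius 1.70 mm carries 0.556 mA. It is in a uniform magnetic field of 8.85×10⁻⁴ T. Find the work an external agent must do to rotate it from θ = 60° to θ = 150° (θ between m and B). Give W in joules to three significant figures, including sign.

W ≈ 6.10×10⁻¹² J

Magnetic moment m = IA = Iπa² = (5.56×10⁻⁴)·π·(0.00170)² = 5.048×10⁻⁹ A·m².
W_ext = ΔU = −mB cosθ₂ + mB cosθ₁ = mB(cosθ₁ − cosθ₂).
W = (5.048×10⁻⁹)(8.85×10⁻⁴)·(cos60° − cos150°) = (4.467×10⁻¹²)·(+1.3660) = 6.103×10⁻¹² J.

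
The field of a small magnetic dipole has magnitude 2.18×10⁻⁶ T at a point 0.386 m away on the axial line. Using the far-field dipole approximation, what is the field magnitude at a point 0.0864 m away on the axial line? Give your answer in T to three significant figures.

Dipole fields scale as 1/r³ in the far field; the geometry is the same at both points.
B₂ = B₁ · (r₁/r₂)³ = 2.18×10⁻⁶ · (0.386/0.0864)³.
(r₁/r₂)³ = (4.468)³ = 89.17.
B₂ ≈ 1.944×10⁻⁴ T.

B ≈ 1.94×10⁻⁴ T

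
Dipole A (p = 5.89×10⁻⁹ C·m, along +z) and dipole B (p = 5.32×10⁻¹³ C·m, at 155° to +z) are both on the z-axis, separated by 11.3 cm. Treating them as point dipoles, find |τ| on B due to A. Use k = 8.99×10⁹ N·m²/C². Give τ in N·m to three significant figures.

τ ≈ 1.65×10⁻⁸ N·m

The second dipole sits on the axis of the first, so the field there is axial: E₁ = 2kp₁/r³ along +z.
E₁ = 2(8.99×10⁹)(5.89×10⁻⁹)/(0.113)³ = 7.340×10⁴ N/C.
Torque on the second dipole: τ = p₂ E₁ sinθ.
τ = (5.32×10⁻¹³)(7.340×10⁴)·sin155° = 1.650×10⁻⁸ N·m.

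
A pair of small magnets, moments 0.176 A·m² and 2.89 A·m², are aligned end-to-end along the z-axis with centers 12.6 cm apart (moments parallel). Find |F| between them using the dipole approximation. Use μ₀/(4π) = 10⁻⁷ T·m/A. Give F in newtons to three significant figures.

F ≈ 0.00121 N

On-axis B of dipole 1: B = (μ₀/4π)·2m₁/r³. Force on dipole 2: F = m₂·dB/dr.
dB/dr = −(μ₀/4π)·6m₁/r⁴, so |F| = (μ₀/4π)·6m₁m₂/r⁴.
F = 6(10⁻⁷)(0.176)(2.89)/(0.126)⁴ = 0.001211 N.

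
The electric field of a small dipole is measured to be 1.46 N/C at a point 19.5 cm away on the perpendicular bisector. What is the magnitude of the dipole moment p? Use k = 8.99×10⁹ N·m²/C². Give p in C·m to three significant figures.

In the equatorial plane E = kp/r³, so p = Er³/(k).
p = (1.46)·(0.195)³ / (8.99×10⁹) = 1.204×10⁻¹² C·m.

p ≈ 1.20×10⁻¹² C·m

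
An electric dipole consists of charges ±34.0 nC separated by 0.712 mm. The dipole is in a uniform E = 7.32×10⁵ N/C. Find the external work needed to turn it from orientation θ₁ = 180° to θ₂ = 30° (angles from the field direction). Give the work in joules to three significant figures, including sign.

W ≈ -3.31×10⁻⁵ J

Dipole moment p = qd = (3.40×10⁻⁸ C)(7.12×10⁻⁴ m) = 2.421×10⁻¹¹ C·m.
W_ext = ΔU = U(θ₂) − U(θ₁) = −pE cosθ₂ − (−pE cosθ₁) = pE(cosθ₁ − cosθ₂).
W = (2.421×10⁻¹¹)(7.32×10⁵)·(cos180° − cos30°) = (1.772×10⁻⁵)·(-1.8660) = -3.307×10⁻⁵ J.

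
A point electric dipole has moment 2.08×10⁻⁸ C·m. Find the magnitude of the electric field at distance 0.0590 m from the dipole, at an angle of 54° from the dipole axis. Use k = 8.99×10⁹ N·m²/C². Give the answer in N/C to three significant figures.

E ≈ 1.30×10⁶ N/C

At angle θ the dipole field magnitude is E = (kp/r³)·√(1 + 3cos²θ).
kp/r³ = (8.99×10⁹)(2.08×10⁻⁸) / (0.0590)³ = 9.105×10⁵ N/C.
√(1 + 3cos²54°) = √(1 + 3·0.3455) = √2.0365 ≈ 1.4271.
E ≈ 9.105×10⁵ × 1.427 = 1.299×10⁶ N/C.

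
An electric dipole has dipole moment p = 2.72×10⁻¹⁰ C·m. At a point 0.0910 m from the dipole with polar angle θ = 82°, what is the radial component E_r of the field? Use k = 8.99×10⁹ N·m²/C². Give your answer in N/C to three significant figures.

E_r ≈ 903 N/C

For a dipole, E_r = (2kp cosθ)/r³.
kp/r³ = (8.99×10⁹)(2.72×10⁻¹⁰)/(0.0910)³ = 3245 N/C.
E_r = 2·3245·cos82° = 903.2 N/C.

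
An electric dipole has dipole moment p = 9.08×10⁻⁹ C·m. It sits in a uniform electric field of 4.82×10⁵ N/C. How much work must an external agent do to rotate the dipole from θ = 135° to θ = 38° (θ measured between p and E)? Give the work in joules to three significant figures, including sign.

W_ext = ΔU = U(θ₂) − U(θ₁) = −pE cosθ₂ − (−pE cosθ₁) = pE(cosθ₁ − cosθ₂).
W = (9.08×10⁻⁹)(4.82×10⁵)·(cos135° − cos38°) = (0.004377)·(-1.4951) = -0.006543 J.

W ≈ -0.00654 J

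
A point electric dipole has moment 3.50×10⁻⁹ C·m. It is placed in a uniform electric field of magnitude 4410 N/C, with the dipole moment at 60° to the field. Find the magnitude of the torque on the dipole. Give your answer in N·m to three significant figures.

Torque on an electric dipole: τ = pE sinθ.
τ = (3.50×10⁻⁹)(4410)·sin60° = 1.337×10⁻⁵ N·m.

τ ≈ 1.34×10⁻⁵ N·m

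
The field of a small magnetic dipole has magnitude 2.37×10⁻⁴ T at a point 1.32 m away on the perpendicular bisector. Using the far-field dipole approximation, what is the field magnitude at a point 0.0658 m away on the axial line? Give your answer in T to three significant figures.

Dipole fields scale as 1/r³ in the far field.
The axial field is twice the equatorial field at the same r, so the geometry factor is 2/1.
B₂ = B₁ · (2/1) · (r₁/r₂)³ = 2.37×10⁻⁴ · 2 · (1.32/0.0658)³.
(r₁/r₂)³ = (20.06)³ = 8073.
B₂ ≈ 3.827 T.

B ≈ 3.83 T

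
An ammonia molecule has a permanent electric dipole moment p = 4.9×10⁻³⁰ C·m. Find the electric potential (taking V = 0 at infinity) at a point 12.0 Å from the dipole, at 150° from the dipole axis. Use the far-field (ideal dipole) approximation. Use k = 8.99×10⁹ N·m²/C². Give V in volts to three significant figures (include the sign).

The dipole potential is V = kp cosθ / r².
V = (8.99×10⁹)(4.90×10⁻³⁰)·cos150° / (1.20×10⁻⁹)² = -0.02649 V.

V ≈ -0.0265 V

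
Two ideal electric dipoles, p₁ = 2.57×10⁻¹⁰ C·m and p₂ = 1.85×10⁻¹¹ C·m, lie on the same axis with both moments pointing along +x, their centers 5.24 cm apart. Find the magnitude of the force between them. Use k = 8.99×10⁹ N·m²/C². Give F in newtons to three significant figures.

On-axis field of dipole 1 at distance r: E = 2kp₁/r³. Force on dipole 2 is F = p₂·dE/dr (gradient along axis).
dE/dr = −6kp₁/r⁴, so |F| = 6kp₁p₂/r⁴ (attractive for aligned moments).
F = 6(8.99×10⁹)(2.57×10⁻¹⁰)(1.85×10⁻¹¹)/(0.0524)⁴ = 3.402×10⁻⁵ N.

F ≈ 3.40×10⁻⁵ N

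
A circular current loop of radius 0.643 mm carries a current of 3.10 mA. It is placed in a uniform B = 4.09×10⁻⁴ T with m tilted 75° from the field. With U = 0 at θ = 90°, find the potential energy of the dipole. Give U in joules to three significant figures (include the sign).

Magnetic moment m = IA = Iπa² = (0.00310)·π·(6.43×10⁻⁴)² = 4.027×10⁻⁹ A·m².
U = −m·B = −mB cosθ.
U = −(4.027×10⁻⁹)(4.09×10⁻⁴)·cos75° = -4.263×10⁻¹³ J.

U ≈ -4.26×10⁻¹³ J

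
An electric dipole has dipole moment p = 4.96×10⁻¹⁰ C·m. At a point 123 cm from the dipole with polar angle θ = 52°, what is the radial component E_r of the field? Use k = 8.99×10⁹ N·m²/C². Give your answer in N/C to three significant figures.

E_r ≈ 2.95 N/C

For a dipole, E_r = (2kp cosθ)/r³.
kp/r³ = (8.99×10⁹)(4.96×10⁻¹⁰)/(1.23)³ = 2.396 N/C.
E_r = 2·2.396·cos52° = 2.951 N/C.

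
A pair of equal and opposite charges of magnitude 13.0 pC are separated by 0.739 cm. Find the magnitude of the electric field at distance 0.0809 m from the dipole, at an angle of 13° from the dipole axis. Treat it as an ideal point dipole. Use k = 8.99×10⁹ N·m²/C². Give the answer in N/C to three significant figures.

Dipole moment p = qd = (1.30×10⁻¹¹ C)(0.00739 m) = 9.607×10⁻¹⁴ C·m.
At angle θ the dipole field magnitude is E = (kp/r³)·√(1 + 3cos²θ).
kp/r³ = (8.99×10⁹)(9.607×10⁻¹⁴) / (0.0809)³ = 1.631 N/C.
√(1 + 3cos²13°) = √(1 + 3·0.9494) = √3.8482 ≈ 1.9617.
E ≈ 1.631 × 1.962 = 3.200 N/C.

E ≈ 3.20 N/C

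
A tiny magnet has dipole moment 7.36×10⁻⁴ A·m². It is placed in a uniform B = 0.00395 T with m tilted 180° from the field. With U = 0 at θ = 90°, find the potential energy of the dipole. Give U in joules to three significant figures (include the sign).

U = −m·B = −mB cosθ.
U = −(7.36×10⁻⁴)(0.00395)·cos180° = 2.907×10⁻⁶ J.

U ≈ 2.91×10⁻⁶ J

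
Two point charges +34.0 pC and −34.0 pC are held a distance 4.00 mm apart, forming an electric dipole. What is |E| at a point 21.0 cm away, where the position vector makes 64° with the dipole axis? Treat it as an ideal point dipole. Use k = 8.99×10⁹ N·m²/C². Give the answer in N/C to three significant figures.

Dipole moment p = qd = (3.40×10⁻¹¹ C)(0.00400 m) = 1.36×10⁻¹³ C·m.
At angle θ the dipole field magnitude is E = (kp/r³)·√(1 + 3cos²θ).
kp/r³ = (8.99×10⁹)(1.36×10⁻¹³) / (0.210)³ = 0.1320 N/C.
√(1 + 3cos²64°) = √(1 + 3·0.1922) = √1.5765 ≈ 1.2556.
E ≈ 0.1320 × 1.256 = 0.1658 N/C.

E ≈ 0.166 N/C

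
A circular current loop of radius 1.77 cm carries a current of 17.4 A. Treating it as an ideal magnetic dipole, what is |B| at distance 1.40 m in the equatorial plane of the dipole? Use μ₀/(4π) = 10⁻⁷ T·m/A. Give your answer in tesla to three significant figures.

Magnetic moment m = IA = Iπa² = (17.4)·π·(0.0177)² = 0.01713 A·m².
In the equatorial plane B = (μ₀/4π)·m/r³ (half the axial value).
B = (10⁻⁷)·(0.01713) / (1.40)³ = 6.243×10⁻¹⁰ T.

B ≈ 6.24×10⁻¹⁰ T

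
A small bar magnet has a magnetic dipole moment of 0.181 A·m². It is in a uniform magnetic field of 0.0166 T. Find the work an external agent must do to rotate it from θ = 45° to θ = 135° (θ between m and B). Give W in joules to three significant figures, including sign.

W_ext = ΔU = −mB cosθ₂ + mB cosθ₁ = mB(cosθ₁ − cosθ₂).
W = (0.181)(0.0166)·(cos45° − cos135°) = (0.003005)·(+1.4142) = 0.004249 J.

W ≈ 0.00425 J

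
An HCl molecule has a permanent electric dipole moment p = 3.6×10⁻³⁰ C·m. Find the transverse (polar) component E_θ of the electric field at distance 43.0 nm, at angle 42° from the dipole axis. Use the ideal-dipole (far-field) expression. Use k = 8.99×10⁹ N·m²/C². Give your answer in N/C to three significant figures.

E_θ ≈ 272 N/C

For a dipole, E_θ = (kp sinθ)/r³.
kp/r³ = (8.99×10⁹)(3.60×10⁻³⁰)/(4.30×10⁻⁸)³ = 407.1 N/C.
E_θ = 407.1·sin42° = 272.4 N/C.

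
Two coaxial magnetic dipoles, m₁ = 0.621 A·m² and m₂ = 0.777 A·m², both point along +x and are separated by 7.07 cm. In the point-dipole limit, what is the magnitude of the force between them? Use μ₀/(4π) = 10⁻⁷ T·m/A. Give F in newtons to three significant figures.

On-axis B of dipole 1: B = (μ₀/4π)·2m₁/r³. Force on dipole 2: F = m₂·dB/dr.
dB/dr = −(μ₀/4π)·6m₁/r⁴, so |F| = (μ₀/4π)·6m₁m₂/r⁴.
F = 6(10⁻⁷)(0.621)(0.777)/(0.0707)⁴ = 0.01159 N.

F ≈ 0.0116 N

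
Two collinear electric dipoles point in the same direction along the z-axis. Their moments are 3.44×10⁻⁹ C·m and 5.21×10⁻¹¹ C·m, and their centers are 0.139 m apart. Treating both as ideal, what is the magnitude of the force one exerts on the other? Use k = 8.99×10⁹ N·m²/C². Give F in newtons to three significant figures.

On-axis field of dipole 1 at distance r: E = 2kp₁/r³. Force on dipole 2 is F = p₂·dE/dr (gradient along axis).
dE/dr = −6kp₁/r⁴, so |F| = 6kp₁p₂/r⁴ (attractive for aligned moments).
F = 6(8.99×10⁹)(3.44×10⁻⁹)(5.21×10⁻¹¹)/(0.139)⁴ = 2.590×10⁻⁵ N.

F ≈ 2.59×10⁻⁵ N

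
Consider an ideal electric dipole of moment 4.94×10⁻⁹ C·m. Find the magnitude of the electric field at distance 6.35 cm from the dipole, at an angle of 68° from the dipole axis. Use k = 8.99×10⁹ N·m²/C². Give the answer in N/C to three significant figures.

E ≈ 2.07×10⁵ N/C

At angle θ the dipole field magnitude is E = (kp/r³)·√(1 + 3cos²θ).
kp/r³ = (8.99×10⁹)(4.94×10⁻⁹) / (0.0635)³ = 1.734×10⁵ N/C.
√(1 + 3cos²68°) = √(1 + 3·0.1403) = √1.4210 ≈ 1.1921.
E ≈ 1.734×10⁵ × 1.192 = 2.068×10⁵ N/C.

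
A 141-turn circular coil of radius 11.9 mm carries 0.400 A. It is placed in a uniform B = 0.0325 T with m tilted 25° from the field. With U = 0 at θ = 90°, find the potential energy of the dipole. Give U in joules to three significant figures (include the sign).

m = NIA = NIπa² = 141·(0.400)·π·(0.0119)² = 0.02509 A·m².
U = −m·B = −mB cosθ.
U = −(0.02509)(0.0325)·cos25° = -7.390×10⁻⁴ J.

U ≈ -7.39×10⁻⁴ J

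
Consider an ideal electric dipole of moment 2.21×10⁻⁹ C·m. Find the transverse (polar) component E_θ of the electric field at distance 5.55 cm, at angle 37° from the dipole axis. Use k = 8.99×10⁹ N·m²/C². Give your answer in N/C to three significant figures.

E_θ ≈ 6.99×10⁴ N/C

For a dipole, E_θ = (kp sinθ)/r³.
kp/r³ = (8.99×10⁹)(2.21×10⁻⁹)/(0.0555)³ = 1.162×10⁵ N/C.
E_θ = 1.162×10⁵·sin37° = 6.994×10⁴ N/C.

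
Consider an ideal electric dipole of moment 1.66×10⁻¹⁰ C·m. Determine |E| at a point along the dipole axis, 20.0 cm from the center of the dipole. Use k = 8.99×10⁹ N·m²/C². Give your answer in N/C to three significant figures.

E ≈ 373 N/C

On the dipole axis E = 2kp/r³.
E = 2·(8.99×10⁹)(1.66×10⁻¹⁰) / (0.200)³ = 373.1 N/C.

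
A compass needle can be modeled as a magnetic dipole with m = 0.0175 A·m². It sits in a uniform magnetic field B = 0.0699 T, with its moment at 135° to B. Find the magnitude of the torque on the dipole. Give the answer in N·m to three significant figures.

τ ≈ 8.65×10⁻⁴ N·m

Torque on a magnetic dipole: τ = mB sinθ.
τ = (0.0175)(0.0699)·sin135° = 8.650×10⁻⁴ N·m.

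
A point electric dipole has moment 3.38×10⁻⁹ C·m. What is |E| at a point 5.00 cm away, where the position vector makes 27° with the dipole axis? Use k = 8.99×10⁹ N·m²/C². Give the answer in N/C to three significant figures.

E ≈ 4.47×10⁵ N/C

At angle θ the dipole field magnitude is E = (kp/r³)·√(1 + 3cos²θ).
kp/r³ = (8.99×10⁹)(3.38×10⁻⁹) / (0.0500)³ = 2.431×10⁵ N/C.
√(1 + 3cos²27°) = √(1 + 3·0.7939) = √3.3817 ≈ 1.8389.
E ≈ 2.431×10⁵ × 1.839 = 4.470×10⁵ N/C.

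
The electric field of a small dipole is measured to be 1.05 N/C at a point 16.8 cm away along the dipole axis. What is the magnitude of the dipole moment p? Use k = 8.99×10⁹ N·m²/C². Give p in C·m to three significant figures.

On axis E = 2kp/r³, so p = Er³/(2k).
p = (1.05)·(0.168)³ / (2·8.99×10⁹) = 2.769×10⁻¹³ C·m.

p ≈ 2.77×10⁻¹³ C·m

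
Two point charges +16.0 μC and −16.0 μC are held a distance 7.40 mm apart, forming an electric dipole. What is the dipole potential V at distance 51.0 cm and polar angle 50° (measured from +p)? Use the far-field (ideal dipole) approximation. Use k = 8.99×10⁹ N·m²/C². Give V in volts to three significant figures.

Dipole moment p = qd = (1.60×10⁻⁵ C)(0.00740 m) = 1.184×10⁻⁷ C·m.
The dipole potential is V = kp cosθ / r².
V = (8.99×10⁹)(1.184×10⁻⁷)·cos50° / (0.510)² = 2631 V.

V ≈ 2630 V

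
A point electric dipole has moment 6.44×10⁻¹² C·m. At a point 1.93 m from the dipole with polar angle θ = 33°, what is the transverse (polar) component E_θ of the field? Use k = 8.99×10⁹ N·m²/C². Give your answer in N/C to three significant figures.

E_θ ≈ 0.00439 N/C

For a dipole, E_θ = (kp sinθ)/r³.
kp/r³ = (8.99×10⁹)(6.44×10⁻¹²)/(1.93)³ = 0.008053 N/C.
E_θ = 0.008053·sin33° = 0.004386 N/C.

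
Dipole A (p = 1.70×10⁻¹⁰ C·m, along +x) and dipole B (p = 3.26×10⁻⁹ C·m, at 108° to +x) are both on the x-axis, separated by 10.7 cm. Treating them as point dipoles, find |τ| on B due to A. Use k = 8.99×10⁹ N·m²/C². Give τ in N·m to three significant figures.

τ ≈ 7.74×10⁻⁶ N·m

The second dipole sits on the axis of the first, so the field there is axial: E₁ = 2kp₁/r³ along +x.
E₁ = 2(8.99×10⁹)(1.70×10⁻¹⁰)/(0.107)³ = 2495 N/C.
Torque on the second dipole: τ = p₂ E₁ sinθ.
τ = (3.26×10⁻⁹)(2495)·sin108° = 7.736×10⁻⁶ N·m.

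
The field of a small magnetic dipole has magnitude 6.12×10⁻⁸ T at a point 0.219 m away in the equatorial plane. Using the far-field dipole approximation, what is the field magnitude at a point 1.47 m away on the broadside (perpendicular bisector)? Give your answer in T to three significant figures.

Dipole fields scale as 1/r³ in the far field; the geometry is the same at both points.
B₂ = B₁ · (r₁/r₂)³ = 6.12×10⁻⁸ · (0.219/1.47)³.
(r₁/r₂)³ = (0.149)³ = 0.003307.
B₂ ≈ 2.024×10⁻¹⁰ T.

B ≈ 2.02×10⁻¹⁰ T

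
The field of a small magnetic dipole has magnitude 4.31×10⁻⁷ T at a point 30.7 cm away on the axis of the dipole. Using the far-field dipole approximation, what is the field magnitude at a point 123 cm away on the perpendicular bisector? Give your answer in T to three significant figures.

Dipole fields scale as 1/r³ in the far field.
The axial field is twice the equatorial field at the same r, so the geometry factor is 1/2.
B₂ = B₁ · (1/2) · (r₁/r₂)³ = 4.31×10⁻⁷ · 0.5 · (30.7/123)³.
(r₁/r₂)³ = (0.2496)³ = 0.01555.
B₂ ≈ 3.351×10⁻⁹ T.

B ≈ 3.35×10⁻⁹ T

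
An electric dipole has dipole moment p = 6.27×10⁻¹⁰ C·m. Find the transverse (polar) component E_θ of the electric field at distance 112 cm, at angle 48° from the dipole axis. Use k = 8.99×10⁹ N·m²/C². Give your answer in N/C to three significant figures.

E_θ ≈ 2.98 N/C

For a dipole, E_θ = (kp sinθ)/r³.
kp/r³ = (8.99×10⁹)(6.27×10⁻¹⁰)/(1.12)³ = 4.012 N/C.
E_θ = 4.012·sin48° = 2.982 N/C.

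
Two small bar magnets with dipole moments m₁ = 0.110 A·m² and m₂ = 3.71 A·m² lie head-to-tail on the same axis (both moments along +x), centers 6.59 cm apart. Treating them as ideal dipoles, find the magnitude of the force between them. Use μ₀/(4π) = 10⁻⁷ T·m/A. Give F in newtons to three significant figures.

F ≈ 0.0130 N

On-axis B of dipole 1: B = (μ₀/4π)·2m₁/r³. Force on dipole 2: F = m₂·dB/dr.
dB/dr = −(μ₀/4π)·6m₁/r⁴, so |F| = (μ₀/4π)·6m₁m₂/r⁴.
F = 6(10⁻⁷)(0.110)(3.71)/(0.0659)⁴ = 0.01298 N.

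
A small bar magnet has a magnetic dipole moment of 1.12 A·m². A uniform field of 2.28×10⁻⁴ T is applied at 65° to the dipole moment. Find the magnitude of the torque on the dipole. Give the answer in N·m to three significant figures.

Torque on a magnetic dipole: τ = mB sinθ.
τ = (1.12)(2.28×10⁻⁴)·sin65° = 2.314×10⁻⁴ N·m.

τ ≈ 2.31×10⁻⁴ N·m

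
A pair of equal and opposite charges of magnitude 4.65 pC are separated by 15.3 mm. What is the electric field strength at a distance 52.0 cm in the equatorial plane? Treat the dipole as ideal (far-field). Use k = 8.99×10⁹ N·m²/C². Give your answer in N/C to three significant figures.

E ≈ 0.00455 N/C

Dipole moment p = qd = (4.65×10⁻¹² C)(0.0153 m) = 7.115×10⁻¹⁴ C·m.
In the equatorial plane E = kp/r³.
E = (8.99×10⁹)(7.115×10⁻¹⁴) / (0.520)³ = 0.004549 N/C.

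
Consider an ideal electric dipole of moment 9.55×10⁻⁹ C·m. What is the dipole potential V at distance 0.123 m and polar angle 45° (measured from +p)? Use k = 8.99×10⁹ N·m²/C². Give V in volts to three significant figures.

The dipole potential is V = kp cosθ / r².
V = (8.99×10⁹)(9.55×10⁻⁹)·cos45° / (0.123)² = 4013 V.

V ≈ 4010 V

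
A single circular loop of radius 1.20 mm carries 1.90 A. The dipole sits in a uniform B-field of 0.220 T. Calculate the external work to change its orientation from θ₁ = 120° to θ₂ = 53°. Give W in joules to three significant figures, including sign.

Magnetic moment m = IA = Iπa² = (1.90)·π·(0.00120)² = 8.595×10⁻⁶ A·m².
W_ext = ΔU = −mB cosθ₂ + mB cosθ₁ = mB(cosθ₁ − cosθ₂).
W = (8.595×10⁻⁶)(0.220)·(cos120° − cos53°) = (1.891×10⁻⁶)·(-1.1018) = -2.083×10⁻⁶ J.

W ≈ -2.08×10⁻⁶ J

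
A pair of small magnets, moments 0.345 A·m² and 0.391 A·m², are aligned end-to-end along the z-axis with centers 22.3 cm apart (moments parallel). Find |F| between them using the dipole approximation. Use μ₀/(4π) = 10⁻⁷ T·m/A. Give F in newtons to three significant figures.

F ≈ 3.27×10⁻⁵ N

On-axis B of dipole 1: B = (μ₀/4π)·2m₁/r³. Force on dipole 2: F = m₂·dB/dr.
dB/dr = −(μ₀/4π)·6m₁/r⁴, so |F| = (μ₀/4π)·6m₁m₂/r⁴.
F = 6(10⁻⁷)(0.345)(0.391)/(0.223)⁴ = 3.273×10⁻⁵ N.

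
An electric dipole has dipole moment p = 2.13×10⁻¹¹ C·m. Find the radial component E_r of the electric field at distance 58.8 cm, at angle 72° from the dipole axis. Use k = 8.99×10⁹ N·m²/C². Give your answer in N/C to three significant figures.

E_r ≈ 0.582 N/C

For a dipole, E_r = (2kp cosθ)/r³.
kp/r³ = (8.99×10⁹)(2.13×10⁻¹¹)/(0.588)³ = 0.9419 N/C.
E_r = 2·0.9419·cos72° = 0.5821 N/C.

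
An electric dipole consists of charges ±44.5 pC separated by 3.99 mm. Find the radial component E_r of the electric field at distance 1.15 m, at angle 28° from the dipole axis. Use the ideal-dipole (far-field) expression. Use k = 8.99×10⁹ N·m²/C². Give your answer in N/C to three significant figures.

E_r ≈ 0.00185 N/C

Dipole moment p = qd = (4.45×10⁻¹¹ C)(0.00399 m) = 1.776×10⁻¹³ C·m.
For a dipole, E_r = (2kp cosθ)/r³.
kp/r³ = (8.99×10⁹)(1.776×10⁻¹³)/(1.15)³ = 0.001050 N/C.
E_r = 2·0.001050·cos28° = 0.001854 N/C.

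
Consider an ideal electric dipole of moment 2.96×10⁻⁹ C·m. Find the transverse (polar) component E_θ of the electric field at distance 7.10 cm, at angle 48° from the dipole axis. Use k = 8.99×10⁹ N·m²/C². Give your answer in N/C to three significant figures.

For a dipole, E_θ = (kp sinθ)/r³.
kp/r³ = (8.99×10⁹)(2.96×10⁻⁹)/(0.0710)³ = 7.435×10⁴ N/C.
E_θ = 7.435×10⁴·sin48° = 5.525×10⁴ N/C.

E_θ ≈ 5.53×10⁴ N/C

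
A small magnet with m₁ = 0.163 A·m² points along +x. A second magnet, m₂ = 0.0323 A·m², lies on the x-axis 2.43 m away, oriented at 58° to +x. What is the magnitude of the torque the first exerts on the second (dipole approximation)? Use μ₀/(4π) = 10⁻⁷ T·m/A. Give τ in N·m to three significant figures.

Dipole B is on the axis of dipole A, so B₁ there is axial: B₁ = (μ₀/4π)·2m₁/r³ along +x.
B₁ = 2(10⁻⁷)(0.163)/(2.43)³ = 2.272×10⁻⁹ T.
τ = m₂ B₁ sinθ.
τ = (0.0323)(2.272×10⁻⁹)·sin58° = 6.223×10⁻¹¹ N·m.

τ ≈ 6.22×10⁻¹¹ N·m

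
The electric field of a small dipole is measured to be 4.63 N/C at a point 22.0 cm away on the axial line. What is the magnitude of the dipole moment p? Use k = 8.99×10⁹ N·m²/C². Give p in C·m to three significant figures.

p ≈ 2.74×10⁻¹² C·m

On axis E = 2kp/r³, so p = Er³/(2k).
p = (4.63)·(0.220)³ / (2·8.99×10⁹) = 2.742×10⁻¹² C·m.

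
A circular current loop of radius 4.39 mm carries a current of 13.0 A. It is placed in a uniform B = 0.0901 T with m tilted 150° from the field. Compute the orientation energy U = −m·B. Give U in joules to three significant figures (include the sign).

U ≈ 6.14×10⁻⁵ J

Magnetic moment m = IA = Iπa² = (13.0)·π·(0.00439)² = 7.871×10⁻⁴ A·m².
U = −m·B = −mB cosθ.
U = −(7.871×10⁻⁴)(0.0901)·cos150° = 6.142×10⁻⁵ J.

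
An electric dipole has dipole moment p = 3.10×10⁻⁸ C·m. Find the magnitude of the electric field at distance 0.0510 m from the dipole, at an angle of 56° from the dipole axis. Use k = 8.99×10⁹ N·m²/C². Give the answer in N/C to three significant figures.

E ≈ 2.92×10⁶ N/C

At angle θ the dipole field magnitude is E = (kp/r³)·√(1 + 3cos²θ).
kp/r³ = (8.99×10⁹)(3.10×10⁻⁸) / (0.0510)³ = 2.101×10⁶ N/C.
√(1 + 3cos²56°) = √(1 + 3·0.3127) = √1.9381 ≈ 1.3922.
E ≈ 2.101×10⁶ × 1.392 = 2.925×10⁶ N/C.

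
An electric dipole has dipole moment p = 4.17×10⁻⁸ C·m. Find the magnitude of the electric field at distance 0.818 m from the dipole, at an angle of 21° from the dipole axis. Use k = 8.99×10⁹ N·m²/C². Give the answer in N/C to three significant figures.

At angle θ the dipole field magnitude is E = (kp/r³)·√(1 + 3cos²θ).
kp/r³ = (8.99×10⁹)(4.17×10⁻⁸) / (0.818)³ = 684.9 N/C.
√(1 + 3cos²21°) = √(1 + 3·0.8716) = √3.6147 ≈ 1.9012.
E ≈ 684.9 × 1.901 = 1302 N/C.

E ≈ 1300 N/C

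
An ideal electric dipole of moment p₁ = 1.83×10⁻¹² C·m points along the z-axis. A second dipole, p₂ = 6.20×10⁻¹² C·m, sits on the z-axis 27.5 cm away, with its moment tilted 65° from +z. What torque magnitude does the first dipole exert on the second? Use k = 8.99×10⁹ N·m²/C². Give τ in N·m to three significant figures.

The second dipole sits on the axis of the first, so the field there is axial: E₁ = 2kp₁/r³ along +z.
E₁ = 2(8.99×10⁹)(1.83×10⁻¹²)/(0.275)³ = 1.582 N/C.
Torque on the second dipole: τ = p₂ E₁ sinθ.
τ = (6.20×10⁻¹²)(1.582)·sin65° = 8.890×10⁻¹² N·m.

τ ≈ 8.89×10⁻¹² N·m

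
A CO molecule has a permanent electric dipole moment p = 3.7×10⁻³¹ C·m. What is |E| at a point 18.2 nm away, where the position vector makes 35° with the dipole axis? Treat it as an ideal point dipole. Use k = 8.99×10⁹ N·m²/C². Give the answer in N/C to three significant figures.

At angle θ the dipole field magnitude is E = (kp/r³)·√(1 + 3cos²θ).
kp/r³ = (8.99×10⁹)(3.70×10⁻³¹) / (1.82×10⁻⁸)³ = 551.8 N/C.
√(1 + 3cos²35°) = √(1 + 3·0.6710) = √3.0130 ≈ 1.7358.
E ≈ 551.8 × 1.736 = 957.7 N/C.

E ≈ 958 N/C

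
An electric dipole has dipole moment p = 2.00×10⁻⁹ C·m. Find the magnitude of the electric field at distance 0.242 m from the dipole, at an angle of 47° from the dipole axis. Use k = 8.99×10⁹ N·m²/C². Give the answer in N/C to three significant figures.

At angle θ the dipole field magnitude is E = (kp/r³)·√(1 + 3cos²θ).
kp/r³ = (8.99×10⁹)(2.00×10⁻⁹) / (0.242)³ = 1269 N/C.
√(1 + 3cos²47°) = √(1 + 3·0.4651) = √2.3954 ≈ 1.5477.
E ≈ 1269 × 1.548 = 1963 N/C.

E ≈ 1960 N/C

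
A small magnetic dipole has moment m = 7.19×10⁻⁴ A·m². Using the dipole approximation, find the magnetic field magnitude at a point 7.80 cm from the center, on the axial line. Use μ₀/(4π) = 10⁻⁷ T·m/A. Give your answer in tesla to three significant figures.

B ≈ 3.03×10⁻⁷ T

On axis B = (μ₀/4π)·2m/r³.
B = 2·(10⁻⁷)·(7.19×10⁻⁴) / (0.0780)³ = 3.030×10⁻⁷ T.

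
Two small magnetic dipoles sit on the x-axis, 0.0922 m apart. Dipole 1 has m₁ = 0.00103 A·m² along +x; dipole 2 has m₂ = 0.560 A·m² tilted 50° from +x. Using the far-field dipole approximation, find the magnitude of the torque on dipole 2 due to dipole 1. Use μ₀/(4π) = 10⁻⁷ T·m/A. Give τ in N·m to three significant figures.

Dipole B is on the axis of dipole A, so B₁ there is axial: B₁ = (μ₀/4π)·2m₁/r³ along +x.
B₁ = 2(10⁻⁷)(0.00103)/(0.0922)³ = 2.628×10⁻⁷ T.
τ = m₂ B₁ sinθ.
τ = (0.560)(2.628×10⁻⁷)·sin50° = 1.127×10⁻⁷ N·m.

τ ≈ 1.13×10⁻⁷ N·m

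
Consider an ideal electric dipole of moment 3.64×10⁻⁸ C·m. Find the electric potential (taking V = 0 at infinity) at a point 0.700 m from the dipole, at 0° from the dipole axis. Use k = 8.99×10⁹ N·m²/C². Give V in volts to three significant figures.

V ≈ 668 V

The dipole potential is V = kp cosθ / r².
V = (8.99×10⁹)(3.64×10⁻⁸)·cos0° / (0.700)² = 667.8 V.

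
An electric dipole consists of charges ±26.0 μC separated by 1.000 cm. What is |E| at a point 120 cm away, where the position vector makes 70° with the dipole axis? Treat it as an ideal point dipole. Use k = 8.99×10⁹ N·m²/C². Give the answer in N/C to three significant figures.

E ≈ 1570 N/C

Dipole moment p = qd = (2.60×10⁻⁵ C)(0.0100 m) = 2.60×10⁻⁷ C·m.
At angle θ the dipole field magnitude is E = (kp/r³)·√(1 + 3cos²θ).
kp/r³ = (8.99×10⁹)(2.60×10⁻⁷) / (1.20)³ = 1353 N/C.
√(1 + 3cos²70°) = √(1 + 3·0.1170) = √1.3509 ≈ 1.1623.
E ≈ 1353 × 1.162 = 1572 N/C.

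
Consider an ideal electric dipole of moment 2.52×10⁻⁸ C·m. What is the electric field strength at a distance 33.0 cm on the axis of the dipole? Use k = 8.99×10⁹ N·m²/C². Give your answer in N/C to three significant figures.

On the dipole axis E = 2kp/r³.
E = 2·(8.99×10⁹)(2.52×10⁻⁸) / (0.330)³ = 1.261×10⁴ N/C.

E ≈ 1.26×10⁴ N/C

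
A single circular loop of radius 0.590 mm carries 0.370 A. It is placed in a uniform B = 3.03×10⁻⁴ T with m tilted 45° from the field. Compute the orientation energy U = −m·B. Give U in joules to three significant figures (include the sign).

Magnetic moment m = IA = Iπa² = (0.370)·π·(5.90×10⁻⁴)² = 4.046×10⁻⁷ A·m².
U = −m·B = −mB cosθ.
U = −(4.046×10⁻⁷)(3.03×10⁻⁴)·cos45° = -8.669×10⁻¹¹ J.

U ≈ -8.67×10⁻¹¹ J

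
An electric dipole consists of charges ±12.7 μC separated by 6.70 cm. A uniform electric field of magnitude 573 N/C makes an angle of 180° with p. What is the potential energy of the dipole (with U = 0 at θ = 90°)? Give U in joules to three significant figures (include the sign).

U ≈ 4.88×10⁻⁴ J

Dipole moment p = qd = (1.27×10⁻⁵ C)(0.0670 m) = 8.509×10⁻⁷ C·m.
U = −p·E = −pE cosθ.
U = −(8.509×10⁻⁷)(573)·cos180° = 4.876×10⁻⁴ J.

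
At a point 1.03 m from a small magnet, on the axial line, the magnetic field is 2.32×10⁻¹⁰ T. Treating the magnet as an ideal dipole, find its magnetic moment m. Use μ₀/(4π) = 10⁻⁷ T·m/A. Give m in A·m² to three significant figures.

m ≈ 0.00127 A·m²

On axis B = (μ₀/4π)·2m/r³, so m = Br³·4π/(μ₀·2).
m = (2.32×10⁻¹⁰)·(1.03)³ / (2·10⁻⁷) = 0.001268 A·m².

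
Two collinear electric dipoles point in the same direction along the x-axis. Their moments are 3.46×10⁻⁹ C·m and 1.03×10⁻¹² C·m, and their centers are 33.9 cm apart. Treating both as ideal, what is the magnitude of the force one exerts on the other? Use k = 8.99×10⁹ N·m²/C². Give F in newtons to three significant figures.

On-axis field of dipole 1 at distance r: E = 2kp₁/r³. Force on dipole 2 is F = p₂·dE/dr (gradient along axis).
dE/dr = −6kp₁/r⁴, so |F| = 6kp₁p₂/r⁴ (attractive for aligned moments).
F = 6(8.99×10⁹)(3.46×10⁻⁹)(1.03×10⁻¹²)/(0.339)⁴ = 1.456×10⁻⁸ N.

F ≈ 1.46×10⁻⁸ N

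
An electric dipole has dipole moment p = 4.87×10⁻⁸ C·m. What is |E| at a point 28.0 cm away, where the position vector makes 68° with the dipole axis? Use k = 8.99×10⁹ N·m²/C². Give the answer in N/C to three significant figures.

E ≈ 2.38×10⁴ N/C

At angle θ the dipole field magnitude is E = (kp/r³)·√(1 + 3cos²θ).
kp/r³ = (8.99×10⁹)(4.87×10⁻⁸) / (0.280)³ = 1.994×10⁴ N/C.
√(1 + 3cos²68°) = √(1 + 3·0.1403) = √1.4210 ≈ 1.1921.
E ≈ 1.994×10⁴ × 1.192 = 2.377×10⁴ N/C.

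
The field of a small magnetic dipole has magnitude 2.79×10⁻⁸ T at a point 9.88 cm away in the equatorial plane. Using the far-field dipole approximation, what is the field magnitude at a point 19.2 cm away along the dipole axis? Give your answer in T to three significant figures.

Dipole fields scale as 1/r³ in the far field.
The axial field is twice the equatorial field at the same r, so the geometry factor is 2/1.
B₂ = B₁ · (2/1) · (r₁/r₂)³ = 2.79×10⁻⁸ · 2 · (9.88/19.2)³.
(r₁/r₂)³ = (0.5146)³ = 0.1363.
B₂ ≈ 7.603×10⁻⁹ T.

B ≈ 7.60×10⁻⁹ T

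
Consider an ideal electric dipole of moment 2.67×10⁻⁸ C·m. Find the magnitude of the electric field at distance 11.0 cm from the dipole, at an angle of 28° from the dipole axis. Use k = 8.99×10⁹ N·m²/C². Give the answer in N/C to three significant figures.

At angle θ the dipole field magnitude is E = (kp/r³)·√(1 + 3cos²θ).
kp/r³ = (8.99×10⁹)(2.67×10⁻⁸) / (0.110)³ = 1.803×10⁵ N/C.
√(1 + 3cos²28°) = √(1 + 3·0.7796) = √3.3388 ≈ 1.8272.
E ≈ 1.803×10⁵ × 1.827 = 3.295×10⁵ N/C.

E ≈ 3.30×10⁵ N/C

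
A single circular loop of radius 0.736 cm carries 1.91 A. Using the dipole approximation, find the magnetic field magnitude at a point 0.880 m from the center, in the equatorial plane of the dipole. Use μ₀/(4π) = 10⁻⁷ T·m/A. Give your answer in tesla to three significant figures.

B ≈ 4.77×10⁻¹¹ T

Magnetic moment m = IA = Iπa² = (1.91)·π·(0.00736)² = 3.25×10⁻⁴ A·m².
In the equatorial plane B = (μ₀/4π)·m/r³ (half the axial value).
B = (10⁻⁷)·(3.25×10⁻⁴) / (0.880)³ = 4.769×10⁻¹¹ T.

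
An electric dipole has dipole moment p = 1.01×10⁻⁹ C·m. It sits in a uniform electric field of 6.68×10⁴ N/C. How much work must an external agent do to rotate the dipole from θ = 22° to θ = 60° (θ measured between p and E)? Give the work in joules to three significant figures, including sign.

W ≈ 2.88×10⁻⁵ J

W_ext = ΔU = U(θ₂) − U(θ₁) = −pE cosθ₂ − (−pE cosθ₁) = pE(cosθ₁ − cosθ₂).
W = (1.01×10⁻⁹)(6.68×10⁴)·(cos22° − cos60°) = (6.747×10⁻⁵)·(+0.4272) = 2.882×10⁻⁵ J.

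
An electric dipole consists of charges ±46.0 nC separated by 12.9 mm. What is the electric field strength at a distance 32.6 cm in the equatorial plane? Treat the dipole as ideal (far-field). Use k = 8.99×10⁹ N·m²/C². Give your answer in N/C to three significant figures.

Dipole moment p = qd = (4.60×10⁻⁸ C)(0.0129 m) = 5.934×10⁻¹⁰ C·m.
On the perpendicular bisector E = kp/r³ (half the axial value at the same distance).
E = (8.99×10⁹)(5.934×10⁻¹⁰) / (0.326)³ = 154.0 N/C.

E ≈ 154 N/C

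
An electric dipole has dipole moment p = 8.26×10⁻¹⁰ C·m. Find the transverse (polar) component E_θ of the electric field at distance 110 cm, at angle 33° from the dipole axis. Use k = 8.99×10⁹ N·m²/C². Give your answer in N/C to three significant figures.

For a dipole, E_θ = (kp sinθ)/r³.
kp/r³ = (8.99×10⁹)(8.26×10⁻¹⁰)/(1.10)³ = 5.579 N/C.
E_θ = 5.579·sin33° = 3.039 N/C.

E_θ ≈ 3.04 N/C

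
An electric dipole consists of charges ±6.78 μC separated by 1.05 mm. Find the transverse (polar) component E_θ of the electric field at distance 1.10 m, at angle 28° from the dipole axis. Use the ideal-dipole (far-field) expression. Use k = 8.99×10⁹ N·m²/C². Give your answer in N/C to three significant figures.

Dipole moment p = qd = (6.78×10⁻⁶ C)(0.00105 m) = 7.119×10⁻⁹ C·m.
For a dipole, E_θ = (kp sinθ)/r³.
kp/r³ = (8.99×10⁹)(7.119×10⁻⁹)/(1.10)³ = 48.08 N/C.
E_θ = 48.08·sin28° = 22.57 N/C.

E_θ ≈ 22.6 N/C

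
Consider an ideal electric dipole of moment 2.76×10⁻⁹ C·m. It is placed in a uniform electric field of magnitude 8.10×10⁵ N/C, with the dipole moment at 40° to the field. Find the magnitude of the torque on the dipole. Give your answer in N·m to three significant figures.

τ ≈ 0.00144 N·m

Torque on an electric dipole: τ = pE sinθ.
τ = (2.76×10⁻⁹)(8.10×10⁵)·sin40° = 0.001437 N·m.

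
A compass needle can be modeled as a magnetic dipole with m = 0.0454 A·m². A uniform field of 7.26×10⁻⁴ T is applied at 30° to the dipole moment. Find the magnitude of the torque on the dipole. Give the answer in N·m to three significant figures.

Torque on a magnetic dipole: τ = mB sinθ.
τ = (0.0454)(7.26×10⁻⁴)·sin30° = 1.648×10⁻⁵ N·m.

τ ≈ 1.65×10⁻⁵ N·m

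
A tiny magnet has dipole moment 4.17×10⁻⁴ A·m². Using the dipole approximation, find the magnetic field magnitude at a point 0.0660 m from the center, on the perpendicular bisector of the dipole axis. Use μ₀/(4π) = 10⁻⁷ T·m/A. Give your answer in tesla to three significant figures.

In the equatorial plane B = (μ₀/4π)·m/r³ (half the axial value).
B = (10⁻⁷)·(4.17×10⁻⁴) / (0.0660)³ = 1.450×10⁻⁷ T.

B ≈ 1.45×10⁻⁷ T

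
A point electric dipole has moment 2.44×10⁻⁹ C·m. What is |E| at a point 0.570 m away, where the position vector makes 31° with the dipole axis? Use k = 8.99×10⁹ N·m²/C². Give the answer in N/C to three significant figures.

E ≈ 212 N/C

At angle θ the dipole field magnitude is E = (kp/r³)·√(1 + 3cos²θ).
kp/r³ = (8.99×10⁹)(2.44×10⁻⁹) / (0.570)³ = 118.4 N/C.
√(1 + 3cos²31°) = √(1 + 3·0.7347) = √3.2042 ≈ 1.7900.
E ≈ 118.4 × 1.790 = 212.0 N/C.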